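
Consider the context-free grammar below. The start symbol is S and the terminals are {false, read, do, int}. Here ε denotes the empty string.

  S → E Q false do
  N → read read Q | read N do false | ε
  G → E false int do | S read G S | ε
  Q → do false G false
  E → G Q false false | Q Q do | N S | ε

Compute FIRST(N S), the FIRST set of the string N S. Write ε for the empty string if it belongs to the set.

FIRST(N) = {ε, read}
FIRST(Q) = {do}
FIRST(S) = {do, false, read}  (via E Q false do)
FIRST(G) = {ε, do, false, read}  (via E false int do, S read G S)
FIRST(E) = {ε, do, false, read}  (via G Q false false, Q Q do, N S)
FIRST(N S): take FIRST of each symbol in turn, carrying on past any symbol whose FIRST contains ε; result {do, false, read}.

{do, false, read}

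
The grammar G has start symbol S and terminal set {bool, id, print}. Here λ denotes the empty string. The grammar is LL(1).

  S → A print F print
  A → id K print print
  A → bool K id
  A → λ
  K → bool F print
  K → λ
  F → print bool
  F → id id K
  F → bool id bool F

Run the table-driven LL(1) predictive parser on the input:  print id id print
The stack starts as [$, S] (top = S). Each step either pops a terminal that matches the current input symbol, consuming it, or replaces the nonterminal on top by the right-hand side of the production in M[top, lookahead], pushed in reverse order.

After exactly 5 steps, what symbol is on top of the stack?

     Stack              Input                Action
  1  $ S                print id id print $  expand S → A print F print
  2  $ print F print A  print id id print $  expand A → λ
  3  $ print F print    print id id print $  match print
  4  $ print F          id id print $        expand F → id id K
  5  $ print K id id    id id print $        match id
Stack after step 5: $ print K id (top = id).

id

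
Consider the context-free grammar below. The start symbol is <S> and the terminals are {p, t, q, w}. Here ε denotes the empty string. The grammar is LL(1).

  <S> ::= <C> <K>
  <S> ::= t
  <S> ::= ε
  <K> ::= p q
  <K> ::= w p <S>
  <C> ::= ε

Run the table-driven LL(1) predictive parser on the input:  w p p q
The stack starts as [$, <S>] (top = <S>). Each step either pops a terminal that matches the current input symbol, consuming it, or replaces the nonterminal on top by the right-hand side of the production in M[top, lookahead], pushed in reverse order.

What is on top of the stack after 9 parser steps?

q

     Stack      Input      Action
  1  $ <S>      w p p q $  expand <S> ::= <C> <K>
  2  $ <K> <C>  w p p q $  expand <C> ::= ε
  3  $ <K>      w p p q $  expand <K> ::= w p <S>
  4  $ <S> p w  w p p q $  match w
  5  $ <S> p    p p q $    match p
  6  $ <S>      p q $      expand <S> ::= <C> <K>
  7  $ <K> <C>  p q $      expand <C> ::= ε
  8  $ <K>      p q $      expand <K> ::= p q
  9  $ q p      p q $      match p
Stack after step 9: $ q (top = q).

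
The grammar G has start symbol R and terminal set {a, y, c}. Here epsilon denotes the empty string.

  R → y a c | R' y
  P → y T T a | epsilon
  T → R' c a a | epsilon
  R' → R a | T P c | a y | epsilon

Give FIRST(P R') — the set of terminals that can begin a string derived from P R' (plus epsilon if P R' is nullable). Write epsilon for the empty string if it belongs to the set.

{epsilon, a, c, y}

FIRST(P): from P→y T T a we get {y}; from P→epsilon we get {epsilon}. So FIRST(P) = {epsilon, y}.
FIRST(R): from R→y a c we get {y}; from R→R' y we get {a, c, y}. So FIRST(R) = {a, c, y}.
FIRST(T): from T→R' c a a we get {a, c, y}; from T→epsilon we get {epsilon}. So FIRST(T) = {epsilon, a, c, y}.
FIRST(R'): from R'→R a we get {a, c, y}; from R'→T P c we get {a, c, y}; from R'→a y we get {a}; from R'→epsilon we get {epsilon}. So FIRST(R') = {epsilon, a, c, y}.
FIRST(P R'): take FIRST of each symbol in turn, carrying on past any symbol whose FIRST contains epsilon; result {epsilon, a, c, y}.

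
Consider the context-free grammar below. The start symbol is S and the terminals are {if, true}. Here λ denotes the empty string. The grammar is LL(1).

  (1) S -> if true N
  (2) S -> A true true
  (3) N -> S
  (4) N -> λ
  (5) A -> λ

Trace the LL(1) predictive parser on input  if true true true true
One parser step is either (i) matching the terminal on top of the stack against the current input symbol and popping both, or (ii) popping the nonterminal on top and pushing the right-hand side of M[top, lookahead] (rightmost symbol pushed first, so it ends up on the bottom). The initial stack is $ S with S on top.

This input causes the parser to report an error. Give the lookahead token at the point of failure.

     Stack          Input                     Action
  1  $ S            if true true true true $  expand S -> if true N
  2  $ N true if    if true true true true $  match if
  3  $ N true       true true true true $     match true
  4  $ N            true true true $          expand N -> S
  5  $ S            true true true $          expand S -> A true true
  6  $ true true A  true true true $          expand A -> λ
  7  $ true true    true true true $          match true
  8  $ true         true true $               match true
  9  $              true $                    error: stack empty but input remains

true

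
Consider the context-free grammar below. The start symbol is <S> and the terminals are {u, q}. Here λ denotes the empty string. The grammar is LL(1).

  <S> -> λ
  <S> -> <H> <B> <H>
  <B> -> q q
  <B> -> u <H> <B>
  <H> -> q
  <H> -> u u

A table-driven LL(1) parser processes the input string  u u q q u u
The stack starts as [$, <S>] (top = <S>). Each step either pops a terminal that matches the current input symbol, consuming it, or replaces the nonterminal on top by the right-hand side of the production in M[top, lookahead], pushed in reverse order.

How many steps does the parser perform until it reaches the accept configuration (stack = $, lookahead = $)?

10

      Stack          Input          Action
   1  $ <S>          u u q q u u $  expand <S> -> <H> <B> <H>
   2  $ <H> <B> <H>  u u q q u u $  expand <H> -> u u
   3  $ <H> <B> u u  u u q q u u $  match u
   4  $ <H> <B> u    u q q u u $    match u
   5  $ <H> <B>      q q u u $      expand <B> -> q q
   6  $ <H> q q      q q u u $      match q
   7  $ <H> q        q u u $        match q
   8  $ <H>          u u $          expand <H> -> u u
   9  $ u u          u u $          match u
  10  $ u            u $            match u
Accept reached after 10 steps.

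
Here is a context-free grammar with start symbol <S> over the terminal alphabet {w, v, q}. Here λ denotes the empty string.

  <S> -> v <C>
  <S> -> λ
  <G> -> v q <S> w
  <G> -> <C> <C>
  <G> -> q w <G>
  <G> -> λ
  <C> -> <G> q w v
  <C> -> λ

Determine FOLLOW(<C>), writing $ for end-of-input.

{$, q, v, w}

FIRST(<S>): from <S>->v <C> we get {v}; from <S>->λ we get {λ}. So FIRST(<S>) = {λ, v}.
FIRST(<G>): from <G>->v q <S> w we get {v}; from <G>-><C> <C> we get {λ, q, v}; from <G>->q w <G> we get {q}; from <G>->λ we get {λ}. So FIRST(<G>) = {λ, q, v}.
FIRST(<C>): from <C>-><G> q w v we get {q, v}; from <C>->λ we get {λ}. So FIRST(<C>) = {λ, q, v}.
FOLLOW(<S>) includes $ since <S> is the start symbol.
FOLLOW(<S>): in <G>->v q <S> w, <S> is followed by w with FIRST {w}. Thus FOLLOW(<S>) = {$, w}.
FOLLOW(<G>): in <G>->q w <G>, the suffix after <G> is empty (adds nothing new); in <C>-><G> q w v, <G> is followed by q w v with FIRST {q}. Thus FOLLOW(<G>) = {q}.
FOLLOW(<C>): in <S>->v <C>, the suffix after <C> is empty, so FOLLOW(<C>) ⊇ FOLLOW(<S>) = {$, w}; in <G>-><C> <C> (occurrence 1), <C> is followed by <C> with FIRST {λ, q, v}; in <G>-><C> <C> (occurrence 1), the suffix after <C> is nullable, so FOLLOW(<C>) ⊇ FOLLOW(<G>) = {q}; in <G>-><C> <C> (occurrence 2), the suffix after <C> is empty, so FOLLOW(<C>) ⊇ FOLLOW(<G>) = {q}. Thus FOLLOW(<C>) = {$, q, v, w}.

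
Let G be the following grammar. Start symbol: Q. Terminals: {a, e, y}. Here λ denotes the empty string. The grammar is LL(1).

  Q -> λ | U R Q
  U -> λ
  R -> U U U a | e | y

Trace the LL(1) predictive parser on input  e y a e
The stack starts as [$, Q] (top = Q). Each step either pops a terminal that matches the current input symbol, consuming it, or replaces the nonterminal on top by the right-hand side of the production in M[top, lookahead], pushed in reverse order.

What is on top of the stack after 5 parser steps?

step 1: stack=$ Q  input=e y a e $  — expand Q -> U R Q
step 2: stack=$ Q R U  input=e y a e $  — expand U -> λ
step 3: stack=$ Q R  input=e y a e $  — expand R -> e
step 4: stack=$ Q e  input=e y a e $  — match e
step 5: stack=$ Q  input=y a e $  — expand Q -> U R Q
Stack after step 5: $ Q R U (top = U).

U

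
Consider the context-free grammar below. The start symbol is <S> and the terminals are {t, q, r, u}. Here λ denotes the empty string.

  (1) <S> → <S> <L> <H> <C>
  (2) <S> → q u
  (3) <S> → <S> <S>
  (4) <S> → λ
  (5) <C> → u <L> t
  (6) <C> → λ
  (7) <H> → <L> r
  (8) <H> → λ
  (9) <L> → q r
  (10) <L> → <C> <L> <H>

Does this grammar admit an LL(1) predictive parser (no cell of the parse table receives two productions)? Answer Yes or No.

No

FIRST(<S>) = {λ, q, u}
FIRST(<C>) = {λ, u}
FIRST(<H>) = {λ, q, u}
FIRST(<L>) = {q, u}
FOLLOW(<S>) = {$, q, u}
FOLLOW(<C>) = {$, q, u}
FOLLOW(<H>) = {$, q, r, t, u}
FOLLOW(<L>) = {$, q, r, t, u}
Cell M[<C>, u] receives both <C> → u <L> t and <C> → λ — the grammar is not LL(1).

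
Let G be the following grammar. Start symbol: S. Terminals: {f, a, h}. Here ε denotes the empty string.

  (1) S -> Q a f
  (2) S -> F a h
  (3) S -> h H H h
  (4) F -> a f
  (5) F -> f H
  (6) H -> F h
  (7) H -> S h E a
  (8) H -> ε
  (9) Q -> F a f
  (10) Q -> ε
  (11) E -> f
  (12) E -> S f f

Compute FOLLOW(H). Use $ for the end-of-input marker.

FIRST(F): from F->a f we get {a}; from F->f H we get {f}. So FIRST(F) = {a, f}.
FIRST(Q): from Q->F a f we get {a, f}; from Q->ε we get {ε}. So FIRST(Q) = {ε, a, f}.
FIRST(S): from S->Q a f we get {a, f}; from S->F a h we get {a, f}; from S->h H H h we get {h}. So FIRST(S) = {a, f, h}.
FIRST(H): from H->F h we get {a, f}; from H->S h E a we get {a, f, h}; from H->ε we get {ε}. So FIRST(H) = {ε, a, f, h}.
FIRST(E): from E->f we get {f}; from E->S f f we get {a, f, h}. So FIRST(E) = {a, f, h}.
FOLLOW(S) includes $ since S is the start symbol.
FOLLOW(S): in H->S h E a, S is followed by h E a with FIRST {h}; in E->S f f, S is followed by f f with FIRST {f}. Thus FOLLOW(S) = {$, f, h}.
FOLLOW(F): in S->F a h, F is followed by a h with FIRST {a}; in H->F h, F is followed by h with FIRST {h}; in Q->F a f, F is followed by a f with FIRST {a}. Thus FOLLOW(F) = {a, h}.
FOLLOW(H): in S->h H H h (occurrence 1), H is followed by H h with FIRST {a, f, h}; in S->h H H h (occurrence 2), H is followed by h with FIRST {h}; in F->f H, the suffix after H is empty, so FOLLOW(H) ⊇ FOLLOW(F) = {a, h}. Thus FOLLOW(H) = {a, f, h}.
FOLLOW(Q): in S->Q a f, Q is followed by a f with FIRST {a}. Thus FOLLOW(Q) = {a}.
FOLLOW(E): in H->S h E a, E is followed by a with FIRST {a}. Thus FOLLOW(E) = {a}.

{a, f, h}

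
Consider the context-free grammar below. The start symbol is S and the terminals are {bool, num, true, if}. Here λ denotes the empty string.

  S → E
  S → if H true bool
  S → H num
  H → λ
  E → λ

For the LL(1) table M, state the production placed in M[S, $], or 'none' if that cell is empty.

S → E

FIRST(H): from H→λ we get {λ}. So FIRST(H) = {λ}.
FIRST(E): from E→λ we get {λ}. So FIRST(E) = {λ}.
FIRST(S): from S→E we get {λ}; from S→if H true bool we get {if}; from S→H num we get {num}. So FIRST(S) = {λ, if, num}.
FOLLOW(S) includes $ since S is the start symbol.
FOLLOW(S): S appears on no right-hand side. Thus FOLLOW(S) = {$}.
For S → E: FIRST(E) = {λ}, so it goes in M[S, t] for t ∈ {}; since λ ∈ FIRST, also for every t ∈ FOLLOW(S) = {$}.
For S → if H true bool: FIRST(if H true bool) = {if}, so it goes in M[S, t] for t ∈ {if}.
For S → H num: FIRST(H num) = {num}, so it goes in M[S, t] for t ∈ {num}.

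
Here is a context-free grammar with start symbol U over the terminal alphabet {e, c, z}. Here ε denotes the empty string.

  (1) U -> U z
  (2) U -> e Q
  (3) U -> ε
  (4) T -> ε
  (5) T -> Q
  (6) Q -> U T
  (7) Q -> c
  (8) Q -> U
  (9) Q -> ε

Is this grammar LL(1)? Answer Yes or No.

No

FIRST(U) = {ε, e, z}
FIRST(T) = {ε, c, e, z}
FIRST(Q) = {ε, c, e, z}
FOLLOW(U) = {$, c, e, z}
FOLLOW(T) = {$, c, e, z}
FOLLOW(Q) = {$, c, e, z}
Cell M[Q, $] receives both Q -> U T and Q -> U and Q -> ε — the grammar is not LL(1).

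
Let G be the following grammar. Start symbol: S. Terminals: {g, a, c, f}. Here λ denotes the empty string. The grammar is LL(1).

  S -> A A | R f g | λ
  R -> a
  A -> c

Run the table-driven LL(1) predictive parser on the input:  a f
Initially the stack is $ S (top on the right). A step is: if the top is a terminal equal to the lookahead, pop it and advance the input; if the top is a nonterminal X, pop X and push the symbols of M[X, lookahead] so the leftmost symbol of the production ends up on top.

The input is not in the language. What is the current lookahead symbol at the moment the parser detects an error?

$

     Stack    Input  Action
  1  $ S      a f $  expand S -> R f g
  2  $ g f R  a f $  expand R -> a
  3  $ g f a  a f $  match a
  4  $ g f    f $    match f
  5  $ g      $      error: top is terminal g but lookahead is $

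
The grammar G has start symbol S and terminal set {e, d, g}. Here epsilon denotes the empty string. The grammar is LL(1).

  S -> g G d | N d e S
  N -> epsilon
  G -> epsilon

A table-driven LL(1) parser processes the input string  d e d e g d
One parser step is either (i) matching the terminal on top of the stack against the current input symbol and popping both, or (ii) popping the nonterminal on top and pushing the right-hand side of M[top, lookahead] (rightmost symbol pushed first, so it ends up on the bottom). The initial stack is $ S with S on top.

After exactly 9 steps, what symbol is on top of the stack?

g

     Stack      Input          Action
  1  $ S        d e d e g d $  expand S -> N d e S
  2  $ S e d N  d e d e g d $  expand N -> epsilon
  3  $ S e d    d e d e g d $  match d
  4  $ S e      e d e g d $    match e
  5  $ S        d e g d $      expand S -> N d e S
  6  $ S e d N  d e g d $      expand N -> epsilon
  7  $ S e d    d e g d $      match d
  8  $ S e      e g d $        match e
  9  $ S        g d $          expand S -> g G d
Stack after step 9: $ d G g (top = g).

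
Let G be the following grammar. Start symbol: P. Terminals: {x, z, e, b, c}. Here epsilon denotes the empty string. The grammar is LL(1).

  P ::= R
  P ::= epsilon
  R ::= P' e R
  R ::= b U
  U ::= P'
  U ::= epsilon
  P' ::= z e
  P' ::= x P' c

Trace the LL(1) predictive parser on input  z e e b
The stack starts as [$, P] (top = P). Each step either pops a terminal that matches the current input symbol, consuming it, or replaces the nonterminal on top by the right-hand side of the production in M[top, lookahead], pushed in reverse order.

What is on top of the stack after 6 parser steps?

     Stack      Input      Action
  1  $ P        z e e b $  expand P ::= R
  2  $ R        z e e b $  expand R ::= P' e R
  3  $ R e P'   z e e b $  expand P' ::= z e
  4  $ R e e z  z e e b $  match z
  5  $ R e e    e e b $    match e
  6  $ R e      e b $      match e
Stack after step 6: $ R (top = R).

R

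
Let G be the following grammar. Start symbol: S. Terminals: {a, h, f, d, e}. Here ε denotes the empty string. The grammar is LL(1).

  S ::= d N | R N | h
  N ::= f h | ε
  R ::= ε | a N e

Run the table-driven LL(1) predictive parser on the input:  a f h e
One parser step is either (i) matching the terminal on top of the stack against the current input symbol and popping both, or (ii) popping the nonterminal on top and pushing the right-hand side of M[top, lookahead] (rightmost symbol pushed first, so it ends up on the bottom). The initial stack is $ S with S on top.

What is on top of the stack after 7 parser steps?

N

     Stack      Input      Action
  1  $ S        a f h e $  expand S ::= R N
  2  $ N R      a f h e $  expand R ::= a N e
  3  $ N e N a  a f h e $  match a
  4  $ N e N    f h e $    expand N ::= f h
  5  $ N e h f  f h e $    match f
  6  $ N e h    h e $      match h
  7  $ N e      e $        match e
Stack after step 7: $ N (top = N).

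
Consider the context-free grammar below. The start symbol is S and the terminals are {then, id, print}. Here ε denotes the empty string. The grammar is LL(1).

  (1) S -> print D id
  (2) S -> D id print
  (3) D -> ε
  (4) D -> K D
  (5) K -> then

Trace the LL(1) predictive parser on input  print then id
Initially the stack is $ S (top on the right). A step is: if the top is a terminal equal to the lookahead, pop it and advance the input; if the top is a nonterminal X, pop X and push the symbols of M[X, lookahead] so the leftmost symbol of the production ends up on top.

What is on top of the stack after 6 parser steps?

step 1: stack=$ S  input=print then id $  — expand S -> print D id
step 2: stack=$ id D print  input=print then id $  — match print
step 3: stack=$ id D  input=then id $  — expand D -> K D
step 4: stack=$ id D K  input=then id $  — expand K -> then
step 5: stack=$ id D then  input=then id $  — match then
step 6: stack=$ id D  input=id $  — expand D -> ε
Stack after step 6: $ id (top = id).

id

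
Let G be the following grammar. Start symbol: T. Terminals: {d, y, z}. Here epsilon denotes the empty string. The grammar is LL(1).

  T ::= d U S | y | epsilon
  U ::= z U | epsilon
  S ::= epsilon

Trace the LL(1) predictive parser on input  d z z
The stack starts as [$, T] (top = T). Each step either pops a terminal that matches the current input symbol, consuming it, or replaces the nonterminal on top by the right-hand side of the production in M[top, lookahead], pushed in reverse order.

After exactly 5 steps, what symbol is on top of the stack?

step 1: stack=$ T  input=d z z $  — expand T ::= d U S
step 2: stack=$ S U d  input=d z z $  — match d
step 3: stack=$ S U  input=z z $  — expand U ::= z U
step 4: stack=$ S U z  input=z z $  — match z
step 5: stack=$ S U  input=z $  — expand U ::= z U
Stack after step 5: $ S U z (top = z).

z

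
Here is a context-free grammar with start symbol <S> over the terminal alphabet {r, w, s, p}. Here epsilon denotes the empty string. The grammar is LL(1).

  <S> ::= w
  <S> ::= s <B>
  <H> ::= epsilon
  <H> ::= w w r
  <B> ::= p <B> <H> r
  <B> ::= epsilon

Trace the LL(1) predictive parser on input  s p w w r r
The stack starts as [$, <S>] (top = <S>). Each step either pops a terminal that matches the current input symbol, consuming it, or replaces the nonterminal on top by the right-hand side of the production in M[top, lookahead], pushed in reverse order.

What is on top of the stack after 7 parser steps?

step 1: stack=$ <S>  input=s p w w r r $  — expand <S> ::= s <B>
step 2: stack=$ <B> s  input=s p w w r r $  — match s
step 3: stack=$ <B>  input=p w w r r $  — expand <B> ::= p <B> <H> r
step 4: stack=$ r <H> <B> p  input=p w w r r $  — match p
step 5: stack=$ r <H> <B>  input=w w r r $  — expand <B> ::= epsilon
step 6: stack=$ r <H>  input=w w r r $  — expand <H> ::= w w r
step 7: stack=$ r r w w  input=w w r r $  — match w
Stack after step 7: $ r r w (top = w).

w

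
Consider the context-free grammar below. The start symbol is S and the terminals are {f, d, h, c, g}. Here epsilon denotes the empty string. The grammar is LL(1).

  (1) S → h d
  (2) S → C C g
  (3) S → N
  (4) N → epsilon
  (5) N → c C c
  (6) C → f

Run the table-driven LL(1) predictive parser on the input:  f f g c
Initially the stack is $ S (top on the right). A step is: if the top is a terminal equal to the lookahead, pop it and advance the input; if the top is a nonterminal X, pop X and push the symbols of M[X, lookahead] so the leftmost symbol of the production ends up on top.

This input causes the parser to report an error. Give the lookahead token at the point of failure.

     Stack    Input      Action
  1  $ S      f f g c $  expand S → C C g
  2  $ g C C  f f g c $  expand C → f
  3  $ g C f  f f g c $  match f
  4  $ g C    f g c $    expand C → f
  5  $ g f    f g c $    match f
  6  $ g      g c $      match g
  7  $        c $        error: stack empty but input remains

c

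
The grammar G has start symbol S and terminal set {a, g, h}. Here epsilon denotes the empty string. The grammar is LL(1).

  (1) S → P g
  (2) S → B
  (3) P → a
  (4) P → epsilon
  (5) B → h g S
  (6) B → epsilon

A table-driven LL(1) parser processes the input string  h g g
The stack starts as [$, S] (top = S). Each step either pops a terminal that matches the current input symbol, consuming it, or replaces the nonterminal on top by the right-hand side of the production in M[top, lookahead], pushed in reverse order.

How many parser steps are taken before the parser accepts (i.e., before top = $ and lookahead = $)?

step 1: stack=$ S  input=h g g $  — expand S → B
step 2: stack=$ B  input=h g g $  — expand B → h g S
step 3: stack=$ S g h  input=h g g $  — match h
step 4: stack=$ S g  input=g g $  — match g
step 5: stack=$ S  input=g $  — expand S → P g
step 6: stack=$ g P  input=g $  — expand P → epsilon
step 7: stack=$ g  input=g $  — match g
Accept reached after 7 steps.

7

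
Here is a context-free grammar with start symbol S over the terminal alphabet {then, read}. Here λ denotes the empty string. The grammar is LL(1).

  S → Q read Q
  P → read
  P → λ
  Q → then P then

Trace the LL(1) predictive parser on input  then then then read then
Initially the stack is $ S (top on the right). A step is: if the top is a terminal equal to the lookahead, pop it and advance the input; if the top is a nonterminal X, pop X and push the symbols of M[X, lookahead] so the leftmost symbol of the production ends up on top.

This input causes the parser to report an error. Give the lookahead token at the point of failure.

     Stack                 Input                       Action
  1  $ S                   then then then read then $  expand S → Q read Q
  2  $ Q read Q            then then then read then $  expand Q → then P then
  3  $ Q read then P then  then then then read then $  match then
  4  $ Q read then P       then then read then $       expand P → λ
  5  $ Q read then         then then read then $       match then
  6  $ Q read              then read then $            error: top is terminal read but lookahead is then

then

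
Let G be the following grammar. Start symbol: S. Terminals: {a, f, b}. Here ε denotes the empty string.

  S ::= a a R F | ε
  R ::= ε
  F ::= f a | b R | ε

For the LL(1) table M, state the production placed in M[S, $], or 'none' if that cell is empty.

S ::= ε

FIRST(S) = {ε, a}
FIRST(R) = {ε}
FIRST(F) = {ε, b, f}
FOLLOW(S) includes $ since S is the start symbol.
FOLLOW(S): S appears on no right-hand side. Thus FOLLOW(S) = {$}.
For S ::= a a R F: FIRST(a a R F) = {a}, so it goes in M[S, t] for t ∈ {a}.
For S ::= ε: FIRST(ε) = {ε}, so it goes in M[S, t] for t ∈ {}; since ε ∈ FIRST, also for every t ∈ FOLLOW(S) = {$}.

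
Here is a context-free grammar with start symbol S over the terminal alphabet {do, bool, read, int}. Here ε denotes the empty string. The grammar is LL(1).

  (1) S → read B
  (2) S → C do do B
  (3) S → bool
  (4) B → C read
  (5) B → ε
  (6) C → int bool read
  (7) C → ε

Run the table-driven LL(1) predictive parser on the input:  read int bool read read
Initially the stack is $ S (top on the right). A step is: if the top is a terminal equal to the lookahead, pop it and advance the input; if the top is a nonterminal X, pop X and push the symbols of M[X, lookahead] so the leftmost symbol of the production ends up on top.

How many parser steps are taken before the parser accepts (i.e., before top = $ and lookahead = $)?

step 1: stack=$ S  input=read int bool read read $  — expand S → read B
step 2: stack=$ B read  input=read int bool read read $  — match read
step 3: stack=$ B  input=int bool read read $  — expand B → C read
step 4: stack=$ read C  input=int bool read read $  — expand C → int bool read
step 5: stack=$ read read bool int  input=int bool read read $  — match int
step 6: stack=$ read read bool  input=bool read read $  — match bool
step 7: stack=$ read read  input=read read $  — match read
step 8: stack=$ read  input=read $  — match read
Accept reached after 8 steps.

8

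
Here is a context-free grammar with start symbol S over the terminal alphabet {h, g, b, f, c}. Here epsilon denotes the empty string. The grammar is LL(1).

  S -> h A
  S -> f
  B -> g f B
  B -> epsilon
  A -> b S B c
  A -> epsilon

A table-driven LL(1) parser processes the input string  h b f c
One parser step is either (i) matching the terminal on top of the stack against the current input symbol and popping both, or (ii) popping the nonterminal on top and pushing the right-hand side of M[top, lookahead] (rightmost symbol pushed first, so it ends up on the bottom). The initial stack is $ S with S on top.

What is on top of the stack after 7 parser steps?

     Stack      Input      Action
  1  $ S        h b f c $  expand S -> h A
  2  $ A h      h b f c $  match h
  3  $ A        b f c $    expand A -> b S B c
  4  $ c B S b  b f c $    match b
  5  $ c B S    f c $      expand S -> f
  6  $ c B f    f c $      match f
  7  $ c B      c $        expand B -> epsilon
Stack after step 7: $ c (top = c).

c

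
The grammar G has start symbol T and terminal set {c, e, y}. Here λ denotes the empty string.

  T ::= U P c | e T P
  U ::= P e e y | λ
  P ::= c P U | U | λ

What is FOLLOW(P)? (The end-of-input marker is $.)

{$, c, e}

FIRST(T) = {c, e}  (via U P c)
FIRST(U) = {λ, c, e}  (via P e e y)
FIRST(P) = {λ, c, e}  (via U)
FOLLOW(T) includes $ since T is the start symbol.
FOLLOW(T): in T::=e T P, T is followed by P with FIRST {λ, c, e}; in T::=e T P, the suffix after T is nullable (adds nothing new). Thus FOLLOW(T) = {$, c, e}.
FOLLOW(P): in T::=U P c, P is followed by c with FIRST {c}; in T::=e T P, the suffix after P is empty, so FOLLOW(P) ⊇ FOLLOW(T) = {$, c, e}; in U::=P e e y, P is followed by e e y with FIRST {e}; in P::=c P U, P is followed by U with FIRST {λ, c, e}; in P::=c P U, the suffix after P is nullable (adds nothing new). Thus FOLLOW(P) = {$, c, e}.
FOLLOW(U): in T::=U P c, U is followed by P c with FIRST {c, e}; in P::=c P U, the suffix after U is empty, so FOLLOW(U) ⊇ FOLLOW(P) = {$, c, e}; in P::=U, the suffix after U is empty, so FOLLOW(U) ⊇ FOLLOW(P) = {$, c, e}. Thus FOLLOW(U) = {$, c, e}.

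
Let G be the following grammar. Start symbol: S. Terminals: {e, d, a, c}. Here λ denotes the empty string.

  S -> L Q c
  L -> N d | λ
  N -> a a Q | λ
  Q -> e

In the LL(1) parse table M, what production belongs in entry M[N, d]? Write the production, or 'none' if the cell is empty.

FIRST(N) = {λ, a}
FIRST(Q) = {e}
FIRST(L) = {λ, a, d}  (via N d)
FIRST(S) = {a, d, e}  (via L Q c)
FOLLOW(S) includes $ since S is the start symbol.
FOLLOW(N): in L->N d, N is followed by d with FIRST {d}. Thus FOLLOW(N) = {d}.
For N -> a a Q: FIRST(a a Q) = {a}, so it goes in M[N, t] for t ∈ {a}.
For N -> λ: FIRST(λ) = {λ}, so it goes in M[N, t] for t ∈ {}; since λ ∈ FIRST, also for every t ∈ FOLLOW(N) = {d}.

N -> λ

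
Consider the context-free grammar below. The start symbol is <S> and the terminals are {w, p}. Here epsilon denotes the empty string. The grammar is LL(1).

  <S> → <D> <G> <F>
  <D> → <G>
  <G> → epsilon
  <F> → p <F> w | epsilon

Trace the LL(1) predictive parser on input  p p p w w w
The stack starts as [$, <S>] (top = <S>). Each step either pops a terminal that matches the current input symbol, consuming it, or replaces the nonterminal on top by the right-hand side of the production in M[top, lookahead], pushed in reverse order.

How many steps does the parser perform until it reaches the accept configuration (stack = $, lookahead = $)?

      Stack          Input          Action
   1  $ <S>          p p p w w w $  expand <S> → <D> <G> <F>
   2  $ <F> <G> <D>  p p p w w w $  expand <D> → <G>
   3  $ <F> <G> <G>  p p p w w w $  expand <G> → epsilon
   4  $ <F> <G>      p p p w w w $  expand <G> → epsilon
   5  $ <F>          p p p w w w $  expand <F> → p <F> w
   6  $ w <F> p      p p p w w w $  match p
   7  $ w <F>        p p w w w $    expand <F> → p <F> w
   8  $ w w <F> p    p p w w w $    match p
   9  $ w w <F>      p w w w $      expand <F> → p <F> w
  10  $ w w w <F> p  p w w w $      match p
  11  $ w w w <F>    w w w $        expand <F> → epsilon
  12  $ w w w        w w w $        match w
  13  $ w w          w w $          match w
  14  $ w            w $            match w
Accept reached after 14 steps.

14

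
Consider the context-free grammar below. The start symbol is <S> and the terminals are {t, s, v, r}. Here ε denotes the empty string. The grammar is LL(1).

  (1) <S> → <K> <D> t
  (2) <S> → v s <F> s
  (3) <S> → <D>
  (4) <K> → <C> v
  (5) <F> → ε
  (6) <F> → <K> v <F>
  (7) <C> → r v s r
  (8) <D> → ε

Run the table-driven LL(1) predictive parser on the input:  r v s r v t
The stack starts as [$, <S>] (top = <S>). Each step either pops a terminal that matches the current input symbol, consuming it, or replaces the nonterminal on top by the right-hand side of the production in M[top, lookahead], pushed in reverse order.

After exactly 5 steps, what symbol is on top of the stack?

s

step 1: stack=$ <S>  input=r v s r v t $  — expand <S> → <K> <D> t
step 2: stack=$ t <D> <K>  input=r v s r v t $  — expand <K> → <C> v
step 3: stack=$ t <D> v <C>  input=r v s r v t $  — expand <C> → r v s r
step 4: stack=$ t <D> v r s v r  input=r v s r v t $  — match r
step 5: stack=$ t <D> v r s v  input=v s r v t $  — match v
Stack after step 5: $ t <D> v r s (top = s).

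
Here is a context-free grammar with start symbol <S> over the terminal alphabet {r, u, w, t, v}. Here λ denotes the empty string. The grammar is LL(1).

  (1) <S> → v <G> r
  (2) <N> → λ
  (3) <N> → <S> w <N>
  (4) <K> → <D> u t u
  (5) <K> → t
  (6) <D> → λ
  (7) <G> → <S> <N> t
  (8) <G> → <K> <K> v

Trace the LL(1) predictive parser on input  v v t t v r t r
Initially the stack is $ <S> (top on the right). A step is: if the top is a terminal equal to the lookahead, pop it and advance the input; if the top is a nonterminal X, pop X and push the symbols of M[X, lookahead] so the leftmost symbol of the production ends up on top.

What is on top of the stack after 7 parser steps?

t

step 1: stack=$ <S>  input=v v t t v r t r $  — expand <S> → v <G> r
step 2: stack=$ r <G> v  input=v v t t v r t r $  — match v
step 3: stack=$ r <G>  input=v t t v r t r $  — expand <G> → <S> <N> t
step 4: stack=$ r t <N> <S>  input=v t t v r t r $  — expand <S> → v <G> r
step 5: stack=$ r t <N> r <G> v  input=v t t v r t r $  — match v
step 6: stack=$ r t <N> r <G>  input=t t v r t r $  — expand <G> → <K> <K> v
step 7: stack=$ r t <N> r v <K> <K>  input=t t v r t r $  — expand <K> → t
Stack after step 7: $ r t <N> r v <K> t (top = t).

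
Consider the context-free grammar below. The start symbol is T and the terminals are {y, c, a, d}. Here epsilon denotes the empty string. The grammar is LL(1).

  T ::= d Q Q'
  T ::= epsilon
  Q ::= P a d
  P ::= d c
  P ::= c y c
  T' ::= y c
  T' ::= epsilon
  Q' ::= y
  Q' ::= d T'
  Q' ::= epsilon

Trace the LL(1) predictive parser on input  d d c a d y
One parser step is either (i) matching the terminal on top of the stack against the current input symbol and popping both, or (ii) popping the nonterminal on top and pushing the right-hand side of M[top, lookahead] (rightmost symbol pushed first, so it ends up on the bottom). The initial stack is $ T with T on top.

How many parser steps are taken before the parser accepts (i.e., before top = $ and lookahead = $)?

10

step 1: stack=$ T  input=d d c a d y $  — expand T ::= d Q Q'
step 2: stack=$ Q' Q d  input=d d c a d y $  — match d
step 3: stack=$ Q' Q  input=d c a d y $  — expand Q ::= P a d
step 4: stack=$ Q' d a P  input=d c a d y $  — expand P ::= d c
step 5: stack=$ Q' d a c d  input=d c a d y $  — match d
step 6: stack=$ Q' d a c  input=c a d y $  — match c
step 7: stack=$ Q' d a  input=a d y $  — match a
step 8: stack=$ Q' d  input=d y $  — match d
step 9: stack=$ Q'  input=y $  — expand Q' ::= y
step 10: stack=$ y  input=y $  — match y
Accept reached after 10 steps.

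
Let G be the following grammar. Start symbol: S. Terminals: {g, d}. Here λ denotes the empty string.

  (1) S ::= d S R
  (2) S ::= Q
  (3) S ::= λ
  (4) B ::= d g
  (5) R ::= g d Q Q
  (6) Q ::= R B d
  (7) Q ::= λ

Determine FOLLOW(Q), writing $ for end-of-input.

FIRST(B): from B::=d g we get {d}. So FIRST(B) = {d}.
FIRST(R): from R::=g d Q Q we get {g}. So FIRST(R) = {g}.
FIRST(Q): from Q::=R B d we get {g}; from Q::=λ we get {λ}. So FIRST(Q) = {λ, g}.
FIRST(S): from S::=d S R we get {d}; from S::=Q we get {λ, g}; from S::=λ we get {λ}. So FIRST(S) = {λ, d, g}.
FOLLOW(S) includes $ since S is the start symbol.
FOLLOW(S): in S::=d S R, S is followed by R with FIRST {g}. Thus FOLLOW(S) = {$, g}.
FOLLOW(B): in Q::=R B d, B is followed by d with FIRST {d}. Thus FOLLOW(B) = {d}.
FOLLOW(R): in S::=d S R, the suffix after R is empty, so FOLLOW(R) ⊇ FOLLOW(S) = {$, g}; in Q::=R B d, R is followed by B d with FIRST {d}. Thus FOLLOW(R) = {$, d, g}.
FOLLOW(Q): in S::=Q, the suffix after Q is empty, so FOLLOW(Q) ⊇ FOLLOW(S) = {$, g}; in R::=g d Q Q (occurrence 1), Q is followed by Q with FIRST {λ, g}; in R::=g d Q Q (occurrence 1), the suffix after Q is nullable, so FOLLOW(Q) ⊇ FOLLOW(R) = {$, d, g}; in R::=g d Q Q (occurrence 2), the suffix after Q is empty, so FOLLOW(Q) ⊇ FOLLOW(R) = {$, d, g}. Thus FOLLOW(Q) = {$, d, g}.

{$, d, g}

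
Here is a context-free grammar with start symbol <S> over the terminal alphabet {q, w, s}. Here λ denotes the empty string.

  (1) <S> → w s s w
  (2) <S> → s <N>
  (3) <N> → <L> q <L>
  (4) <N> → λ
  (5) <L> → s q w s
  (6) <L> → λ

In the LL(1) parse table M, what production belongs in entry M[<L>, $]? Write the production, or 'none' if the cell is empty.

<L> → λ

FIRST(<S>) = {s, w}
FIRST(<L>) = {λ, s}
FIRST(<N>) = {λ, q, s}  (via <L> q <L>)
FOLLOW(<S>) includes $ since <S> is the start symbol.
FOLLOW(<N>): in <S>→s <N>, the suffix after <N> is empty, so FOLLOW(<N>) ⊇ FOLLOW(<S>) = {$}. Thus FOLLOW(<N>) = {$}.
FOLLOW(<L>): in <N>→<L> q <L> (occurrence 1), <L> is followed by q <L> with FIRST {q}; in <N>→<L> q <L> (occurrence 2), the suffix after <L> is empty, so FOLLOW(<L>) ⊇ FOLLOW(<N>) = {$}. Thus FOLLOW(<L>) = {$, q}.
For <L> → s q w s: FIRST(s q w s) = {s}, so it goes in M[<L>, t] for t ∈ {s}.
For <L> → λ: FIRST(λ) = {λ}, so it goes in M[<L>, t] for t ∈ {}; since λ ∈ FIRST, also for every t ∈ FOLLOW(<L>) = {$, q}.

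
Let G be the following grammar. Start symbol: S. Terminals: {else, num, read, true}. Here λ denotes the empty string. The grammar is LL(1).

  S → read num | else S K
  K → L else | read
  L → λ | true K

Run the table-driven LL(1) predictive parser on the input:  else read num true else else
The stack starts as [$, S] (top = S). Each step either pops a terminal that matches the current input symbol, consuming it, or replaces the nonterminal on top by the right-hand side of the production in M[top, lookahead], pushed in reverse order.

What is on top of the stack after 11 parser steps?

step 1: stack=$ S  input=else read num true else else $  — expand S → else S K
step 2: stack=$ K S else  input=else read num true else else $  — match else
step 3: stack=$ K S  input=read num true else else $  — expand S → read num
step 4: stack=$ K num read  input=read num true else else $  — match read
step 5: stack=$ K num  input=num true else else $  — match num
step 6: stack=$ K  input=true else else $  — expand K → L else
step 7: stack=$ else L  input=true else else $  — expand L → true K
step 8: stack=$ else K true  input=true else else $  — match true
step 9: stack=$ else K  input=else else $  — expand K → L else
step 10: stack=$ else else L  input=else else $  — expand L → λ
step 11: stack=$ else else  input=else else $  — match else
Stack after step 11: $ else (top = else).

else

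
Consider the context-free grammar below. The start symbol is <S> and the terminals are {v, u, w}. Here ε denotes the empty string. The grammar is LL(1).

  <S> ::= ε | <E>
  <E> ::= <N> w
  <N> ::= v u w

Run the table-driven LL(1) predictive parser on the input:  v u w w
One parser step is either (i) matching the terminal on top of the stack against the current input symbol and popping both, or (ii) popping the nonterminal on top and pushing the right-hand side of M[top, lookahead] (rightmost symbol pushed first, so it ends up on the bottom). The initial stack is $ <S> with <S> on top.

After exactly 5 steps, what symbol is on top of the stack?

     Stack      Input      Action
  1  $ <S>      v u w w $  expand <S> ::= <E>
  2  $ <E>      v u w w $  expand <E> ::= <N> w
  3  $ w <N>    v u w w $  expand <N> ::= v u w
  4  $ w w u v  v u w w $  match v
  5  $ w w u    u w w $    match u
Stack after step 5: $ w w (top = w).

w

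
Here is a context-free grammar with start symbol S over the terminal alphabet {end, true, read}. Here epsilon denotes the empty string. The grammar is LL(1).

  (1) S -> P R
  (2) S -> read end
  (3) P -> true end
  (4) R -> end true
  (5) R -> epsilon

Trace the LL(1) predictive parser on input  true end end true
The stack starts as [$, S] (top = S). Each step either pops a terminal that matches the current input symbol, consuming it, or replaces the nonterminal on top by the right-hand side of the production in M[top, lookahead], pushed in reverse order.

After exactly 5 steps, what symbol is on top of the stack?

end

     Stack         Input                Action
  1  $ S           true end end true $  expand S -> P R
  2  $ R P         true end end true $  expand P -> true end
  3  $ R end true  true end end true $  match true
  4  $ R end       end end true $       match end
  5  $ R           end true $           expand R -> end true
Stack after step 5: $ true end (top = end).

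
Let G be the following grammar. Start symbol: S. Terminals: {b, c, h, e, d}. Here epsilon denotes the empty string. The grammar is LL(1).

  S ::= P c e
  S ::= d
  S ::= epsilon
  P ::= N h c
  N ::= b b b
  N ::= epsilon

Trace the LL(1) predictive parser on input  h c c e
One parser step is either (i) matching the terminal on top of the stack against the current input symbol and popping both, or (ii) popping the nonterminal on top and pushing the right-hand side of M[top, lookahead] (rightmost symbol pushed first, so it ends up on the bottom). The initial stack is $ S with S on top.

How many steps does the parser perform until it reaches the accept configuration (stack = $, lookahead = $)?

7

step 1: stack=$ S  input=h c c e $  — expand S ::= P c e
step 2: stack=$ e c P  input=h c c e $  — expand P ::= N h c
step 3: stack=$ e c c h N  input=h c c e $  — expand N ::= epsilon
step 4: stack=$ e c c h  input=h c c e $  — match h
step 5: stack=$ e c c  input=c c e $  — match c
step 6: stack=$ e c  input=c e $  — match c
step 7: stack=$ e  input=e $  — match e
Accept reached after 7 steps.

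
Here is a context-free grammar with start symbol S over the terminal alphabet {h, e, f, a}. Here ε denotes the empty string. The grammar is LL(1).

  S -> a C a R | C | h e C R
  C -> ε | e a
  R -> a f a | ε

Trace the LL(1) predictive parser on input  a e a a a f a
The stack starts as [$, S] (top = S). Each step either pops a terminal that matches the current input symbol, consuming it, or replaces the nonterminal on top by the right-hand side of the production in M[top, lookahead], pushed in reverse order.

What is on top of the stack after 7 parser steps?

step 1: stack=$ S  input=a e a a a f a $  — expand S -> a C a R
step 2: stack=$ R a C a  input=a e a a a f a $  — match a
step 3: stack=$ R a C  input=e a a a f a $  — expand C -> e a
step 4: stack=$ R a a e  input=e a a a f a $  — match e
step 5: stack=$ R a a  input=a a a f a $  — match a
step 6: stack=$ R a  input=a a f a $  — match a
step 7: stack=$ R  input=a f a $  — expand R -> a f a
Stack after step 7: $ a f a (top = a).

a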